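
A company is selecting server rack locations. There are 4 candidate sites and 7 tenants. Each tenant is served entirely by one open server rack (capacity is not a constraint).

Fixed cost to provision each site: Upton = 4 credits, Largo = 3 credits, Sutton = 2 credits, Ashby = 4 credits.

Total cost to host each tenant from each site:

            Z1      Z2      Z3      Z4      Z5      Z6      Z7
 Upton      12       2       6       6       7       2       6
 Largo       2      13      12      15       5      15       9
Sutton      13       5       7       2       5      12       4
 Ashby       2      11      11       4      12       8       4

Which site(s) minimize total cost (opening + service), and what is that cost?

For any fixed open set, each tenant goes to its cheapest open site; total = fixed + service.
{Upton, Largo, Sutton}: Z1→Largo 2, Z2→Upton 2, Z3→Upton 6, Z4→Sutton 2, Z5→Largo 5, Z6→Upton 2, Z7→Sutton 4. Service 23; fixed 9; total 32.
{Upton, Sutton, Ashby}: service 23 + fixed 10 = 33
{Upton, Ashby}: Z1→Ashby 2, Z2→Upton 2, Z3→Upton 6, Z4→Ashby 4, Z5→Upton 7, Z6→Upton 2, Z7→Ashby 4. Service 27; fixed 8; total 35.
{Upton, Largo, Sutton, Ashby}: service 23 + fixed 13 = 36
No other subset beats 32.

Open Upton, Largo and Sutton; minimum total cost 32.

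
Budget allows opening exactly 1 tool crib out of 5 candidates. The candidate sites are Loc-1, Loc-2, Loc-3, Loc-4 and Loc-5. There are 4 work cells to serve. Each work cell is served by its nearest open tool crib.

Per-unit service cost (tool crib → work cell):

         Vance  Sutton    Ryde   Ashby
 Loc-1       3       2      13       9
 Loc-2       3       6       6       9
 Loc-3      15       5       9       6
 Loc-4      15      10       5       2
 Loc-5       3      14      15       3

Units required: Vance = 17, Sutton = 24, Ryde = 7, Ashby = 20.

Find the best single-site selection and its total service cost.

Choose Loc-1 only; total service cost 370.

With exactly 1 open, each work cell uses its cheapest among the chosen.
{Loc-1}: Vance→Loc-1 3·17=51, Sutton→Loc-1 2·24=48, Ryde→Loc-1 13·7=91, Ashby→Loc-1 9·20=180. Service cost 370.
{Loc-2}: service cost 417
{Loc-5}: service cost 552
Among all 5 size-1 choices, {Loc-1} is lowest.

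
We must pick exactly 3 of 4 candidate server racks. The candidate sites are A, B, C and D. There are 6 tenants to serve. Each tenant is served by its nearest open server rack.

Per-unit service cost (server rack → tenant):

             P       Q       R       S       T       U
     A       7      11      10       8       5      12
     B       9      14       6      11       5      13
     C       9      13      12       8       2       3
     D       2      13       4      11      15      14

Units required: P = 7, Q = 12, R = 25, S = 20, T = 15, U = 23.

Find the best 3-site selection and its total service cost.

With exactly 3 open, each tenant uses its cheapest among the chosen.
{A, C, D}: P→D 2·7=14, Q→A 11·12=132, R→D 4·25=100, S→A 8·20=160, T→C 2·15=30, U→C 3·23=69. Service cost 505.
{B, C, D}: service cost 529
{A, B, C}: service cost 590
Among all 4 size-3 choices, {A, C, D} is lowest.

Choose A, C and D; total service cost 505.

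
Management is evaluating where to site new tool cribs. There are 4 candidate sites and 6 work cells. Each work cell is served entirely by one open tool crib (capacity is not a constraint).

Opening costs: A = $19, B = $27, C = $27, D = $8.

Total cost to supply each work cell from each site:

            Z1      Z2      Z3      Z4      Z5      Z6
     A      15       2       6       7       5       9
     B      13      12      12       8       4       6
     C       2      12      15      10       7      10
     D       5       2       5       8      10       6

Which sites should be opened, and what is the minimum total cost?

Open D only; minimum total cost 44.

For any fixed open set, each work cell goes to its cheapest open site; total = fixed + service.
{D}: Z1→D 5, Z2→D 2, Z3→D 5, Z4→D 8, Z5→D 10, Z6→D 6. Service 36; fixed 8; total 44.
{A, D}: service 30 + fixed 27 = 57
{A}: service 44 + fixed 19 = 63
{A, B, C, D}: service 26 + fixed 81 = 107
No other subset beats 44.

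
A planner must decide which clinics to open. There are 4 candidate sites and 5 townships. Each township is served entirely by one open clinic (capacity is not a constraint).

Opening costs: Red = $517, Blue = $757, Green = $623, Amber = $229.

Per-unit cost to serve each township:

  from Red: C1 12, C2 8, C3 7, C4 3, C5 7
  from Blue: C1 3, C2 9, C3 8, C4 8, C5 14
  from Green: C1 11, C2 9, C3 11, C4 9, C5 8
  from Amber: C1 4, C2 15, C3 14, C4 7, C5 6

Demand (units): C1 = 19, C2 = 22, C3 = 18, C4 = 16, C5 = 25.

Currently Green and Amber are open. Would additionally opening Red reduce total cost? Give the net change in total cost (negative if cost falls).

No — net change +359 (cost rises by 359).

Current service cost with {Green, Amber}: 734.
Adding Red: each township re-picks its cheapest; new service cost 576, saving 158.
Extra fixed cost: 517. Net change = 517 − 158 = 359.
(Totals: 1586 → 1945.)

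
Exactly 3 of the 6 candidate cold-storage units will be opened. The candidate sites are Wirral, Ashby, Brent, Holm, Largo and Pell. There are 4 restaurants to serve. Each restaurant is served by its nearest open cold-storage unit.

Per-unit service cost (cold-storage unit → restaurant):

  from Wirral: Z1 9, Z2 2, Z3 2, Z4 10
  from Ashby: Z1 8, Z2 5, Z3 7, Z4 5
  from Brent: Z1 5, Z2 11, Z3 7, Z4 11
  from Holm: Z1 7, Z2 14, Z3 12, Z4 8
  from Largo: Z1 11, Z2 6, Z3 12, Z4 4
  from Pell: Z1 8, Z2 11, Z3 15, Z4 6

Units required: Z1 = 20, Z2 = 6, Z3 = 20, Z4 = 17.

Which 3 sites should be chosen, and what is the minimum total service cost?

Choose Wirral, Brent and Largo; total service cost 220.

With exactly 3 open, each restaurant uses its cheapest among the chosen.
{Wirral, Brent, Largo}: Z1→Brent 5·20=100, Z2→Wirral 2·6=12, Z3→Wirral 2·20=40, Z4→Largo 4·17=68. Service cost 220.
{Wirral, Ashby, Brent}: service cost 237
{Wirral, Brent, Pell}: service cost 254
Among all 20 size-3 choices, {Wirral, Brent, Largo} is lowest.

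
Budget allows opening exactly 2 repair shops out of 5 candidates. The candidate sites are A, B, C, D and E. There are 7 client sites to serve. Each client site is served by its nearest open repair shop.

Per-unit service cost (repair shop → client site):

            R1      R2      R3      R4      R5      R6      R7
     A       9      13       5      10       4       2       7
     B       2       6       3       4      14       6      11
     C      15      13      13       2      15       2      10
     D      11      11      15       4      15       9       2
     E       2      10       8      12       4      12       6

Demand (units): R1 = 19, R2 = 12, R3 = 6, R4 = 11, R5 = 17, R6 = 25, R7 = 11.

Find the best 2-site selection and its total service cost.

Choose A and B; total service cost 367.

With exactly 2 open, each client site uses its cheapest among the chosen.
{A, B}: R1→B 2·19=38, R2→B 6·12=72, R3→B 3·6=18, R4→B 4·11=44, R5→A 4·17=68, R6→A 2·25=50, R7→A 7·11=77. Service cost 367.
{C, E}: service cost 412
{B, E}: service cost 456
Among all 10 size-2 choices, {A, B} is lowest.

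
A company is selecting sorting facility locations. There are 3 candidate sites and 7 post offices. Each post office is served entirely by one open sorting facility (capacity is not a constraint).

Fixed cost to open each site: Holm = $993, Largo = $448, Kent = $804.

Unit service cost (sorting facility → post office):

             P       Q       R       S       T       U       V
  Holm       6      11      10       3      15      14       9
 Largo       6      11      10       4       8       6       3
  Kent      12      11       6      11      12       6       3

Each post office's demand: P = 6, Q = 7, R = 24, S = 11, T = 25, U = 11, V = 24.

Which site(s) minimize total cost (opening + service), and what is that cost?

For any fixed open set, each post office goes to its cheapest open site; total = fixed + service.
{Largo}: P→Largo 6·6=36, Q→Largo 11·7=77, R→Largo 10·24=240, S→Largo 4·11=44, T→Largo 8·25=200, U→Largo 6·11=66, V→Largo 3·24=72. Service 735; fixed 448; total 1183.
{Kent}: service 852 + fixed 804 = 1656
{Largo, Kent}: service 639 + fixed 1252 = 1891
{Holm, Largo, Kent}: P→Holm 6·6=36, Q→Holm 11·7=77, R→Kent 6·24=144, S→Holm 3·11=33, T→Largo 8·25=200, U→Largo 6·11=66, V→Largo 3·24=72. Service 628; fixed 2245; total 2873.
No other subset beats 1183.

Open Largo only; minimum total cost 1183.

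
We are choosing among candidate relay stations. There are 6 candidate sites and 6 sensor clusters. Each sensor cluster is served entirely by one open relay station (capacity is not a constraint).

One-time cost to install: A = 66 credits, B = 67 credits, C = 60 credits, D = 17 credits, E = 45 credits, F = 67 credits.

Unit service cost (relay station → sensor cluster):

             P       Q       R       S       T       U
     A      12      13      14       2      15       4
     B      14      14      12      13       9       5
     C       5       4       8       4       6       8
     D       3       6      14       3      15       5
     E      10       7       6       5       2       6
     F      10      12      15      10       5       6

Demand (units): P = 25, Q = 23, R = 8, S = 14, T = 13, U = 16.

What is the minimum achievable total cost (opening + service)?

Minimum total cost: 471

For any fixed open set, each sensor cluster goes to its cheapest open site; total = fixed + service.
{D, E}: P→D 3·25=75, Q→D 6·23=138, R→E 6·8=48, S→D 3·14=42, T→E 2·13=26, U→D 5·16=80. Service 409; fixed 62; total 471.
{C, D, E}: P→D 3·25=75, Q→C 4·23=92, R→E 6·8=48, S→D 3·14=42, T→E 2·13=26, U→D 5·16=80. Service 363; fixed 122; total 485.
{A, D, E}: service 379 + fixed 128 = 507
{A, B, C, D, E, F}: service 333 + fixed 322 = 655
No other subset beats 471.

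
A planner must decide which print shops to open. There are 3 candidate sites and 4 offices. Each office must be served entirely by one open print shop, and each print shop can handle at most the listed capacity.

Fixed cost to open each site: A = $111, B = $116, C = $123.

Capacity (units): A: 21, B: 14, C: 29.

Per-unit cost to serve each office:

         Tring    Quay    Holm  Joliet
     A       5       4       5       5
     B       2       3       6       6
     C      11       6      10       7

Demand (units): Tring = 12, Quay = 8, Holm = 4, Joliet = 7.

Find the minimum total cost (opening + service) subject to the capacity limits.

Minimum total cost: 338

Open {A, B}: Tring→B 2·12=24, Quay→A 4·8=32, Holm→A 5·4=20, Joliet→A 5·7=35.
Loads: A carries 19/21, B carries 12/14. Service 111; fixed 227; total 338.
Next best feasible plan costs 370.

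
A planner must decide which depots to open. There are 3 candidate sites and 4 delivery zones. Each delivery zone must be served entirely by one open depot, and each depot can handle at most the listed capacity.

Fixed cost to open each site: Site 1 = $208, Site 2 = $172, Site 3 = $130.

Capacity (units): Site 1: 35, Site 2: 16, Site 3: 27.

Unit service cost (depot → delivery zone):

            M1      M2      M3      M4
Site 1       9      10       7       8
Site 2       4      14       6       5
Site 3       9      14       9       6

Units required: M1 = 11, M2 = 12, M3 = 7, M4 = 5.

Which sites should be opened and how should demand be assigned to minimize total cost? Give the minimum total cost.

Open {Site 1}: M1→Site 1 9·11=99, M2→Site 1 10·12=120, M3→Site 1 7·7=49, M4→Site 1 8·5=40.
Loads: Site 1 carries 35/35. Service 308; fixed 208; total 516.
Next best feasible plan costs 602.

Minimum total cost: 516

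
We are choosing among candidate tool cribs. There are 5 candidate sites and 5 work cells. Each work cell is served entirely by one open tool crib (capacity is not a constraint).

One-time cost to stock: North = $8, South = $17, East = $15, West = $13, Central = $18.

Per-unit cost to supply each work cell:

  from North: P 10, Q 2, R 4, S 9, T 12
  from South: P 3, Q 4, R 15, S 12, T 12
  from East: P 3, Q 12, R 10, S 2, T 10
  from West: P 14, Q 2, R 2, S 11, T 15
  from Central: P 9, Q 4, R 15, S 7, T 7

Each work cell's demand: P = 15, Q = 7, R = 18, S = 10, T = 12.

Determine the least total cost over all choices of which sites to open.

Minimum total cost: 245

For any fixed open set, each work cell goes to its cheapest open site; total = fixed + service.
{East, West, Central}: P→East 3·15=45, Q→West 2·7=14, R→West 2·18=36, S→East 2·10=20, T→Central 7·12=84. Service 199; fixed 46; total 245.
{North, East, West, Central}: P→East 3·15=45, Q→North 2·7=14, R→West 2·18=36, S→East 2·10=20, T→Central 7·12=84. Service 199; fixed 54; total 253.
{South, East, West, Central}: P→South 3·15=45, Q→West 2·7=14, R→West 2·18=36, S→East 2·10=20, T→Central 7·12=84. Service 199; fixed 63; total 262.
{North, South, East, West, Central}: service 199 + fixed 71 = 270
No other subset beats 245.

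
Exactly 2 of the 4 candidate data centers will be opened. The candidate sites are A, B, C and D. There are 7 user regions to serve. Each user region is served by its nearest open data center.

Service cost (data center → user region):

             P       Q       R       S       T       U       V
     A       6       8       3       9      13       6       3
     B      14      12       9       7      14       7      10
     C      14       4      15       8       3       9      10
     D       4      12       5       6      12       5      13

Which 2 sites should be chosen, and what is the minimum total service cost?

With exactly 2 open, each user region uses its cheapest among the chosen.
{A, C}: P→A 6, Q→C 4, R→A 3, S→C 8, T→C 3, U→A 6, V→A 3. Service cost 33.
{C, D}: service cost 37
{A, D}: service cost 41
Among all 6 size-2 choices, {A, C} is lowest.

Choose A and C; total service cost 33.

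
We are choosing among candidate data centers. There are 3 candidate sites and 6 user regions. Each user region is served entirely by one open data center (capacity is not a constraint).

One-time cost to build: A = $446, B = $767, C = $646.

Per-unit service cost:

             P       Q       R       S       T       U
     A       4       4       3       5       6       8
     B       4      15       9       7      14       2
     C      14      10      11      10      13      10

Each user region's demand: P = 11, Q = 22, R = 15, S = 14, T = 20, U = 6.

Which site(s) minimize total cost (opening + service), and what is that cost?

For any fixed open set, each user region goes to its cheapest open site; total = fixed + service.
{A}: P→A 4·11=44, Q→A 4·22=88, R→A 3·15=45, S→A 5·14=70, T→A 6·20=120, U→A 8·6=48. Service 415; fixed 446; total 861.
{A, C}: P→A 4·11=44, Q→A 4·22=88, R→A 3·15=45, S→A 5·14=70, T→A 6·20=120, U→A 8·6=48. Service 415; fixed 1092; total 1507.
{A, B}: service 379 + fixed 1213 = 1592
{A, B, C}: service 379 + fixed 1859 = 2238
(All 7 nonempty subsets were checked; A only is lowest.)

Open A only; minimum total cost 861.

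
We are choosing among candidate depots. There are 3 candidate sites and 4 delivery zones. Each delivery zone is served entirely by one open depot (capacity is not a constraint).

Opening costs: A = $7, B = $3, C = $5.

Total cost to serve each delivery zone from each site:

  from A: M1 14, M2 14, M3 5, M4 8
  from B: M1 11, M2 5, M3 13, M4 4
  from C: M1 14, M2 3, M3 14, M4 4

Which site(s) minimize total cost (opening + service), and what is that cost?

Open A and B; minimum total cost 35.

For any fixed open set, each delivery zone goes to its cheapest open site; total = fixed + service.
{A, B}: M1→B 11, M2→B 5, M3→A 5, M4→B 4. Service 25; fixed 10; total 35.
{B}: service 33 + fixed 3 = 36
{A, B, C}: service 23 + fixed 15 = 38
No other subset beats 35.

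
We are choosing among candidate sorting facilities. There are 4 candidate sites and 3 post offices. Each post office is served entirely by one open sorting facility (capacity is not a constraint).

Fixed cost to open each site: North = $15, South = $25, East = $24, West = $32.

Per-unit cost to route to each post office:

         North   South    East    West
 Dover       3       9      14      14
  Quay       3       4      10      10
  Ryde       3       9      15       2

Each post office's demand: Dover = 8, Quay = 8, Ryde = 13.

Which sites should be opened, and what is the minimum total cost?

For any fixed open set, each post office goes to its cheapest open site; total = fixed + service.
{North}: Dover→North 3·8=24, Quay→North 3·8=24, Ryde→North 3·13=39. Service 87; fixed 15; total 102.
{North, West}: service 74 + fixed 47 = 121
{North, East}: Dover→North 3·8=24, Quay→North 3·8=24, Ryde→North 3·13=39. Service 87; fixed 39; total 126.
{North, South, East, West}: service 74 + fixed 96 = 170
(All 15 nonempty subsets were checked; North only is lowest.)

Open North only; minimum total cost 102.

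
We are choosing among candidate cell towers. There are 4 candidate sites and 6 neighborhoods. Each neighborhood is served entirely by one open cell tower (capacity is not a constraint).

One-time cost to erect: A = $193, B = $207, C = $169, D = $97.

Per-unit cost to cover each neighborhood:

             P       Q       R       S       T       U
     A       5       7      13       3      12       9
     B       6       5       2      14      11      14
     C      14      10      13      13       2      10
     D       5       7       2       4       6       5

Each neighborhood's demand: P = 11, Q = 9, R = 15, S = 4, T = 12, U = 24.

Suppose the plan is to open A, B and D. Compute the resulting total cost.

Each neighborhood is assigned to its cheapest site among the open ones.
{A, B, D}: P→A 5·11=55, Q→B 5·9=45, R→B 2·15=30, S→A 3·4=12, T→D 6·12=72, U→D 5·24=120. Service 334; fixed 497; total 831.

Total cost: 831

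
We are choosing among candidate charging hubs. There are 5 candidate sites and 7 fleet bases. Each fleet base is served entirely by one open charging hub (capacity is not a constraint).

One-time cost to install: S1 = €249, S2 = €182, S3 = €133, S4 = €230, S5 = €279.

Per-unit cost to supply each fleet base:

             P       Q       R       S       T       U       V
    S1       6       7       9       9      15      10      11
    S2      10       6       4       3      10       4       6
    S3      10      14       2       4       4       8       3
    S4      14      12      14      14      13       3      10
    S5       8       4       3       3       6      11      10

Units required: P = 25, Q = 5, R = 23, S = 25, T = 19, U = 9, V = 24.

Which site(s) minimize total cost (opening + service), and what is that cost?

Open S3 only; minimum total cost 819.

For any fixed open set, each fleet base goes to its cheapest open site; total = fixed + service.
{S3}: P→S3 10·25=250, Q→S3 14·5=70, R→S3 2·23=46, S→S3 4·25=100, T→S3 4·19=76, U→S3 8·9=72, V→S3 3·24=72. Service 686; fixed 133; total 819.
{S2, S3}: service 585 + fixed 315 = 900
{S1, S3}: P→S1 6·25=150, Q→S1 7·5=35, R→S3 2·23=46, S→S3 4·25=100, T→S3 4·19=76, U→S3 8·9=72, V→S3 3·24=72. Service 551; fixed 382; total 933.
{S1, S2, S3, S4, S5}: P→S1 6·25=150, Q→S5 4·5=20, R→S3 2·23=46, S→S2 3·25=75, T→S3 4·19=76, U→S4 3·9=27, V→S3 3·24=72. Service 466; fixed 1073; total 1539.
No other subset beats 819.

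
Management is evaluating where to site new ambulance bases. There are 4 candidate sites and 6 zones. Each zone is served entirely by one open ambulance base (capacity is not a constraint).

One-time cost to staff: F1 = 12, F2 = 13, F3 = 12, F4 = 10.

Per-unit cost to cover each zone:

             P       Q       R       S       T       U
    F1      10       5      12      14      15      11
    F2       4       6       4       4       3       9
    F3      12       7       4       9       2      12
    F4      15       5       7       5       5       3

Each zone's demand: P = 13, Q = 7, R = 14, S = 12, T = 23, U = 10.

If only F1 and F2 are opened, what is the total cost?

Total cost: 375

Each zone is assigned to its cheapest site among the open ones.
{F1, F2}: P→F2 4·13=52, Q→F1 5·7=35, R→F2 4·14=56, S→F2 4·12=48, T→F2 3·23=69, U→F2 9·10=90. Service 350; fixed 25; total 375.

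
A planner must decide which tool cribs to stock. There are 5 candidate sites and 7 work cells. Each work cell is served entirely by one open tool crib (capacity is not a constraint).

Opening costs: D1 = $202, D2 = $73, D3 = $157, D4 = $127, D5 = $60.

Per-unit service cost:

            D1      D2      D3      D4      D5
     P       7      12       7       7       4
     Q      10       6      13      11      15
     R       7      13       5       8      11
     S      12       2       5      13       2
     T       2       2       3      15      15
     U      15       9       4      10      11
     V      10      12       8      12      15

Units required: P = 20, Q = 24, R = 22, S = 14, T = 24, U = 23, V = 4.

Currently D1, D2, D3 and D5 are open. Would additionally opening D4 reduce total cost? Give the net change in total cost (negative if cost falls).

No — net change +127 (cost rises by 127).

Current service cost with {D1, D2, D3, D5}: 534.
Adding D4: each work cell re-picks its cheapest; new service cost 534, saving 0.
Extra fixed cost: 127. Net change = 127 − 0 = 127.
(Totals: 1026 → 1153.)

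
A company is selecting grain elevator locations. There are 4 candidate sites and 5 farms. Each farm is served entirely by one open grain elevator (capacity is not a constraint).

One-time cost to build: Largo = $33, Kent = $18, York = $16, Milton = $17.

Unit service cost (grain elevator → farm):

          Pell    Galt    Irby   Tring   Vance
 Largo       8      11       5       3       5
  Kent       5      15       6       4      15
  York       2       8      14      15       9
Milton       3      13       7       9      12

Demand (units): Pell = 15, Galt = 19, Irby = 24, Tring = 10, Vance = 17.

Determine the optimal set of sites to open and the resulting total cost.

Open Largo and York; minimum total cost 466.

For any fixed open set, each farm goes to its cheapest open site; total = fixed + service.
{Largo, York}: Pell→York 2·15=30, Galt→York 8·19=152, Irby→Largo 5·24=120, Tring→Largo 3·10=30, Vance→Largo 5·17=85. Service 417; fixed 49; total 466.
{Largo, York, Milton}: Pell→York 2·15=30, Galt→York 8·19=152, Irby→Largo 5·24=120, Tring→Largo 3·10=30, Vance→Largo 5·17=85. Service 417; fixed 66; total 483.
{Largo, Kent, York}: service 417 + fixed 67 = 484
{Largo, Kent, York, Milton}: Pell→York 2·15=30, Galt→York 8·19=152, Irby→Largo 5·24=120, Tring→Largo 3·10=30, Vance→Largo 5·17=85. Service 417; fixed 84; total 501.
No other subset beats 466.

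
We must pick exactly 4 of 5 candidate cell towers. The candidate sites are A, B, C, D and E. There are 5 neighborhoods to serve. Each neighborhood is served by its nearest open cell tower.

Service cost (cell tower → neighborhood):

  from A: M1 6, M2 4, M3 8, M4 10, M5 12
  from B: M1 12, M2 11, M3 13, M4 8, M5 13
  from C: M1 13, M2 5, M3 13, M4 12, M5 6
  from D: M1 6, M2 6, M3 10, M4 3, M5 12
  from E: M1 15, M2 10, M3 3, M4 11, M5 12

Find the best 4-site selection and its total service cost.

With exactly 4 open, each neighborhood uses its cheapest among the chosen.
{A, C, D, E}: M1→A 6, M2→A 4, M3→E 3, M4→D 3, M5→C 6. Service cost 22.
{B, C, D, E}: service cost 23
{A, B, C, D}: service cost 27
Among all 5 size-4 choices, {A, C, D, E} is lowest.

Choose A, C, D and E; total service cost 22.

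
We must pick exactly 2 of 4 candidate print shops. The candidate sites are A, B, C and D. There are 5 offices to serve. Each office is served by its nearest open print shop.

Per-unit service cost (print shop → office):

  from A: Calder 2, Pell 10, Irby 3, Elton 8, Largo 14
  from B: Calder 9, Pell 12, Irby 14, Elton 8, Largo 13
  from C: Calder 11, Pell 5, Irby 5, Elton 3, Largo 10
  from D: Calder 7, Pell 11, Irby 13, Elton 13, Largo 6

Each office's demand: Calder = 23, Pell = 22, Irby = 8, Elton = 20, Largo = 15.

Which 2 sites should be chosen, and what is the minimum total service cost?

With exactly 2 open, each office uses its cheapest among the chosen.
{A, C}: Calder→A 2·23=46, Pell→C 5·22=110, Irby→A 3·8=24, Elton→C 3·20=60, Largo→C 10·15=150. Service cost 390.
{C, D}: service cost 461
{A, D}: service cost 540
Among all 6 size-2 choices, {A, C} is lowest.

Choose A and C; total service cost 390.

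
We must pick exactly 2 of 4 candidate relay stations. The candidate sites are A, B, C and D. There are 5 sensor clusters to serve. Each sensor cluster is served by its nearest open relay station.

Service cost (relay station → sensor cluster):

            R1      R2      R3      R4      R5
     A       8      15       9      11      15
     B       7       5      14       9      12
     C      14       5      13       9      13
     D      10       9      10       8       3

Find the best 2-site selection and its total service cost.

Choose B and D; total service cost 33.

With exactly 2 open, each sensor cluster uses its cheapest among the chosen.
{B, D}: R1→B 7, R2→B 5, R3→D 10, R4→D 8, R5→D 3. Service cost 33.
{C, D}: service cost 36
{A, D}: service cost 37
Among all 6 size-2 choices, {B, D} is lowest.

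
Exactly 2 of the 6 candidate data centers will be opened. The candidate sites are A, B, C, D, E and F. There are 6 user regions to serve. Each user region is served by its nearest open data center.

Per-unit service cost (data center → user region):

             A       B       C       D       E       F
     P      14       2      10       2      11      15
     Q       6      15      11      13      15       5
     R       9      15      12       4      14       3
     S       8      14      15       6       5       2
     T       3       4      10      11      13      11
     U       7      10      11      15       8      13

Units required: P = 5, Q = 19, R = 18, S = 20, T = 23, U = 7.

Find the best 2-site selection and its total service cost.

Choose B and F; total service cost 361.

With exactly 2 open, each user region uses its cheapest among the chosen.
{B, F}: P→B 2·5=10, Q→F 5·19=95, R→F 3·18=54, S→F 2·20=40, T→B 4·23=92, U→B 10·7=70. Service cost 361.
{A, F}: service cost 377
{A, D}: service cost 434
Among all 15 size-2 choices, {B, F} is lowest.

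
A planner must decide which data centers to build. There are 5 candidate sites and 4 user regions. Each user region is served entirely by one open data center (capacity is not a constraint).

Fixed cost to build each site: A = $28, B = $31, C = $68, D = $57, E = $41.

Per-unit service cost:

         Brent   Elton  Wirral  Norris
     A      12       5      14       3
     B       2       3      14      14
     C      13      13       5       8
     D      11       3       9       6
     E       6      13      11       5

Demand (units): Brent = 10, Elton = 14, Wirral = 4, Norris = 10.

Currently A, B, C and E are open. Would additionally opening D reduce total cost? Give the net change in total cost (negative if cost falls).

No — net change +57 (cost rises by 57).

Current service cost with {A, B, C, E}: 112.
Adding D: each user region re-picks its cheapest; new service cost 112, saving 0.
Extra fixed cost: 57. Net change = 57 − 0 = 57.
(Totals: 280 → 337.)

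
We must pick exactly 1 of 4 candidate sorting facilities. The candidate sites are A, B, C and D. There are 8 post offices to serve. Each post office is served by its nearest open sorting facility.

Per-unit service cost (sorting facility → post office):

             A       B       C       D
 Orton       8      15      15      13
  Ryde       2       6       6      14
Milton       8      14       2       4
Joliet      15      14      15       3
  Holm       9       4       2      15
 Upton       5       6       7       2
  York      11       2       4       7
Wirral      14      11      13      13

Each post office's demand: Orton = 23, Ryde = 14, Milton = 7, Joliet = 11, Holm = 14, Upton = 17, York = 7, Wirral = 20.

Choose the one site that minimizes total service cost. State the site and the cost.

With exactly 1 open, each post office uses its cheapest among the chosen.
{A}: Orton→A 8·23=184, Ryde→A 2·14=28, Milton→A 8·7=56, Joliet→A 15·11=165, Holm→A 9·14=126, Upton→A 5·17=85, York→A 11·7=77, Wirral→A 14·20=280. Service cost 1001.
{C}: service cost 1043
{B}: service cost 1073
Among all 4 size-1 choices, {A} is lowest.

Choose A only; total service cost 1001.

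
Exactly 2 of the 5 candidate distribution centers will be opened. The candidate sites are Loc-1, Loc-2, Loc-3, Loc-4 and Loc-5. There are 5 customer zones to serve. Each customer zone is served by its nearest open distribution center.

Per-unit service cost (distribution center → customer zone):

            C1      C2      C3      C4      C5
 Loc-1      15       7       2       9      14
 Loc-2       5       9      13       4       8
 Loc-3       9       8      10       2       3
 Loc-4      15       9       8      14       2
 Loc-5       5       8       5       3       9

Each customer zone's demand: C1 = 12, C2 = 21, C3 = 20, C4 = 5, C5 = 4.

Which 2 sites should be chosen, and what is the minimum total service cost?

With exactly 2 open, each customer zone uses its cheapest among the chosen.
{Loc-1, Loc-5}: C1→Loc-5 5·12=60, C2→Loc-1 7·21=147, C3→Loc-1 2·20=40, C4→Loc-5 3·5=15, C5→Loc-5 9·4=36. Service cost 298.
{Loc-1, Loc-2}: service cost 299
{Loc-1, Loc-3}: service cost 317
Among all 10 size-2 choices, {Loc-1, Loc-5} is lowest.

Choose Loc-1 and Loc-5; total service cost 298.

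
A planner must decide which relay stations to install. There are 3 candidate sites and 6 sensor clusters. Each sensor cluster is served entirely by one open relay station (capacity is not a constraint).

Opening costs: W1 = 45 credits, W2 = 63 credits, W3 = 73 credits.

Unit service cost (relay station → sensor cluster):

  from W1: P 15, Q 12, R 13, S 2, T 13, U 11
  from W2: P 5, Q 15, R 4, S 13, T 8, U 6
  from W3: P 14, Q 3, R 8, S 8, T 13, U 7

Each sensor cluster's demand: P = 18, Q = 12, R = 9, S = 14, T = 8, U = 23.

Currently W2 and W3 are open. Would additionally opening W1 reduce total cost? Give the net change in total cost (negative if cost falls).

Yes — net change −39 (cost falls by 39).

Current service cost with {W2, W3}: 476.
Adding W1: each sensor cluster re-picks its cheapest; new service cost 392, saving 84.
Extra fixed cost: 45. Net change = 45 − 84 = -39.
(Totals: 612 → 573.)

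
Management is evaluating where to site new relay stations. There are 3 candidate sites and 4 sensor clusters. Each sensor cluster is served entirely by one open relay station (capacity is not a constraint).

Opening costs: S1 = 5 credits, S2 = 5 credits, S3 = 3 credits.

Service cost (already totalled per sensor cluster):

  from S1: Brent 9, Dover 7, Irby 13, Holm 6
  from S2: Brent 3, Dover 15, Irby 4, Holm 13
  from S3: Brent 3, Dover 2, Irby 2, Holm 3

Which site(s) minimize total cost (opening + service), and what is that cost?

For any fixed open set, each sensor cluster goes to its cheapest open site; total = fixed + service.
{S3}: Brent→S3 3, Dover→S3 2, Irby→S3 2, Holm→S3 3. Service 10; fixed 3; total 13.
{S1, S3}: Brent→S3 3, Dover→S3 2, Irby→S3 2, Holm→S3 3. Service 10; fixed 8; total 18.
{S2, S3}: service 10 + fixed 8 = 18
{S1, S2, S3}: Brent→S2 3, Dover→S3 2, Irby→S3 2, Holm→S3 3. Service 10; fixed 13; total 23.
No other subset beats 13.

Open S3 only; minimum total cost 13.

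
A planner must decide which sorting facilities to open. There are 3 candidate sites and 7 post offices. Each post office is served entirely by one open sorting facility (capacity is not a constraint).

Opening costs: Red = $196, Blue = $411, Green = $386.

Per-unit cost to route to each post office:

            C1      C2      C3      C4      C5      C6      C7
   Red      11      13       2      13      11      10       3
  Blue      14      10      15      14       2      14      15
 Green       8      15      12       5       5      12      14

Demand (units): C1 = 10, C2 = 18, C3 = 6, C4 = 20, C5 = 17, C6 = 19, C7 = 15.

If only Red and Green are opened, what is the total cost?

Each post office is assigned to its cheapest site among the open ones.
{Red, Green}: C1→Green 8·10=80, C2→Red 13·18=234, C3→Red 2·6=12, C4→Green 5·20=100, C5→Green 5·17=85, C6→Red 10·19=190, C7→Red 3·15=45. Service 746; fixed 582; total 1328.

Total cost: 1328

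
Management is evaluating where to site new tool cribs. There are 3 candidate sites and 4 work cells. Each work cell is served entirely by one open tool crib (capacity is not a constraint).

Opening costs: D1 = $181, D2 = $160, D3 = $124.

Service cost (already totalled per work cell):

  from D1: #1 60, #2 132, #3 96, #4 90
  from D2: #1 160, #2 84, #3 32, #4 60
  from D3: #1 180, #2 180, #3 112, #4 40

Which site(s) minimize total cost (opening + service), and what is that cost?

For any fixed open set, each work cell goes to its cheapest open site; total = fixed + service.
{D2}: #1→D2 160, #2→D2 84, #3→D2 32, #4→D2 60. Service 336; fixed 160; total 496.
{D1}: service 378 + fixed 181 = 559
{D1, D2}: service 236 + fixed 341 = 577
{D1, D2, D3}: service 216 + fixed 465 = 681
(All 7 nonempty subsets were checked; D2 only is lowest.)

Open D2 only; minimum total cost 496.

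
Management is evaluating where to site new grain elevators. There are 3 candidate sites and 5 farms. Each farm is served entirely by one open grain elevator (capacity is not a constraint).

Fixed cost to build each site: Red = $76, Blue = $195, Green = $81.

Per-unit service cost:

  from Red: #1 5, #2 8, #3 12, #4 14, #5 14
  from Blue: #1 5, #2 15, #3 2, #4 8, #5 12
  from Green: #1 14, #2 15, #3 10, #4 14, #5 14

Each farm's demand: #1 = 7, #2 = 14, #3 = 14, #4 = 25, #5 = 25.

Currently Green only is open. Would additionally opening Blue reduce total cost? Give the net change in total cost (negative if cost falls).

Current service cost with {Green}: 1148.
Adding Blue: each farm re-picks its cheapest; new service cost 773, saving 375.
Extra fixed cost: 195. Net change = 195 − 375 = -180.
(Totals: 1229 → 1049.)

Yes — net change −180 (cost falls by 180).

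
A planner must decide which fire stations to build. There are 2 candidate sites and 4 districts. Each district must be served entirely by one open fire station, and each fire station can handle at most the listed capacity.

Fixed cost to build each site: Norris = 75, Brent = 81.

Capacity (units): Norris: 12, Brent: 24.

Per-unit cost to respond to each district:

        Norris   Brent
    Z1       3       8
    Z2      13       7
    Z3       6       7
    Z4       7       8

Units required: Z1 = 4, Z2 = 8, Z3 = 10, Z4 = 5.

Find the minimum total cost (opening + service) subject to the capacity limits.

Minimum total cost: 329

Open {Norris, Brent}: Z1→Norris 3·4=12, Z2→Brent 7·8=56, Z3→Brent 7·10=70, Z4→Norris 7·5=35.
Loads: Norris carries 9/12, Brent carries 18/24. Service 173; fixed 156; total 329.
Next best feasible plan costs 334.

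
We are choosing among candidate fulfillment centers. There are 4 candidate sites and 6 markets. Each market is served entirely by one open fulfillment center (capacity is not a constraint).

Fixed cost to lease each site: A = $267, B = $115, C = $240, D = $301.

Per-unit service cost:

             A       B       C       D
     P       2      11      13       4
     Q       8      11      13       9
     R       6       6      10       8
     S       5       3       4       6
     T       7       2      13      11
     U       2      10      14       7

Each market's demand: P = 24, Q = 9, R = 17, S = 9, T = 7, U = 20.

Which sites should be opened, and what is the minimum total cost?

For any fixed open set, each market goes to its cheapest open site; total = fixed + service.
{A}: P→A 2·24=48, Q→A 8·9=72, R→A 6·17=102, S→A 5·9=45, T→A 7·7=49, U→A 2·20=40. Service 356; fixed 267; total 623.
{A, B}: P→A 2·24=48, Q→A 8·9=72, R→A 6·17=102, S→B 3·9=27, T→B 2·7=14, U→A 2·20=40. Service 303; fixed 382; total 685.
{B}: P→B 11·24=264, Q→B 11·9=99, R→B 6·17=102, S→B 3·9=27, T→B 2·7=14, U→B 10·20=200. Service 706; fixed 115; total 821.
{A, B, C, D}: service 303 + fixed 923 = 1226
No other subset beats 623.

Open A only; minimum total cost 623.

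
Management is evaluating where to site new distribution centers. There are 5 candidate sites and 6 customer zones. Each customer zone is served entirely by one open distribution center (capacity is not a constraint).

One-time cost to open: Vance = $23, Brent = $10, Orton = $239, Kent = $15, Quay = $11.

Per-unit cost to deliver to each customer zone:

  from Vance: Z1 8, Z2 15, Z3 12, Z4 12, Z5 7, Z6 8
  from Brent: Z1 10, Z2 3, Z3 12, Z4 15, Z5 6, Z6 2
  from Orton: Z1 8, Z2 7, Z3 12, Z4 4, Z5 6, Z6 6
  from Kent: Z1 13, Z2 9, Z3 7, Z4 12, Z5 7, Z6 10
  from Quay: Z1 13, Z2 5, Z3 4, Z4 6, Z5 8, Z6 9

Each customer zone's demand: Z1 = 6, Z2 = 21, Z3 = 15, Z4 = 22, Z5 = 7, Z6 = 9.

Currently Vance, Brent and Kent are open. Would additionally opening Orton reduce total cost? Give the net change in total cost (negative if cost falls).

No — net change +63 (cost rises by 63).

Current service cost with {Vance, Brent, Kent}: 540.
Adding Orton: each customer zone re-picks its cheapest; new service cost 364, saving 176.
Extra fixed cost: 239. Net change = 239 − 176 = 63.
(Totals: 588 → 651.)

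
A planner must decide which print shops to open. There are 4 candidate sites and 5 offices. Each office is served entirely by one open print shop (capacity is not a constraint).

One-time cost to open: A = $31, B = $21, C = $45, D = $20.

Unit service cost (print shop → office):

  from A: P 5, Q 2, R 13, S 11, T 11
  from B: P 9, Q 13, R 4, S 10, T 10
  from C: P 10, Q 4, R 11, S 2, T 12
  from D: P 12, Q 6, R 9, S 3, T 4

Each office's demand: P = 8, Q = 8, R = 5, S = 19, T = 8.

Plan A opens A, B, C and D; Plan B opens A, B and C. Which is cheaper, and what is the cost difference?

Plan A is cheaper by 28.

Plan A: {A, B, C, D}: P→A 5·8=40, Q→A 2·8=16, R→B 4·5=20, S→C 2·19=38, T→D 4·8=32. Service 146; fixed 117; total 263.
Plan B: {A, B, C}: P→A 5·8=40, Q→A 2·8=16, R→B 4·5=20, S→C 2·19=38, T→B 10·8=80. Service 194; fixed 97; total 291.
Difference: |263 − 291| = 28.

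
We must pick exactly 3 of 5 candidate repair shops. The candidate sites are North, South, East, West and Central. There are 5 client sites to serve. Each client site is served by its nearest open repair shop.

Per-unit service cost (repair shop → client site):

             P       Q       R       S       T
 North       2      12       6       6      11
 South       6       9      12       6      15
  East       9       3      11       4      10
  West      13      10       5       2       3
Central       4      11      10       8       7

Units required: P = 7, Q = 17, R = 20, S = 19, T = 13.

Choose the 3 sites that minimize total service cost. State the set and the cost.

With exactly 3 open, each client site uses its cheapest among the chosen.
{North, East, West}: P→North 2·7=14, Q→East 3·17=51, R→West 5·20=100, S→West 2·19=38, T→West 3·13=39. Service cost 242.
{East, West, Central}: service cost 256
{South, East, West}: service cost 270
Among all 10 size-3 choices, {North, East, West} is lowest.

Choose North, East and West; total service cost 242.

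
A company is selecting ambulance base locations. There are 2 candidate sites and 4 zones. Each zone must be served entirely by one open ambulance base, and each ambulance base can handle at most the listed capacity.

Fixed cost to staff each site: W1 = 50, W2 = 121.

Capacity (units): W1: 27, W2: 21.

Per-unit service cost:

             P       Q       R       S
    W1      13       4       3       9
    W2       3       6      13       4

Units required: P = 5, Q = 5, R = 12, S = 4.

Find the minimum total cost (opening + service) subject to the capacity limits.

Open {W1}: P→W1 13·5=65, Q→W1 4·5=20, R→W1 3·12=36, S→W1 9·4=36.
Loads: W1 carries 26/27. Service 157; fixed 50; total 207.
Next best feasible plan costs 258.

Minimum total cost: 207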